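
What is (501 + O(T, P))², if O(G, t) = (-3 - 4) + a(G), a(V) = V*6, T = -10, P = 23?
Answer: 188356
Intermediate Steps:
a(V) = 6*V
O(G, t) = -7 + 6*G (O(G, t) = (-3 - 4) + 6*G = -7 + 6*G)
(501 + O(T, P))² = (501 + (-7 + 6*(-10)))² = (501 + (-7 - 60))² = (501 - 67)² = 434² = 188356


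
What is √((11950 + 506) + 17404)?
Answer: 2*√7465 ≈ 172.80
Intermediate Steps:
√((11950 + 506) + 17404) = √(12456 + 17404) = √29860 = 2*√7465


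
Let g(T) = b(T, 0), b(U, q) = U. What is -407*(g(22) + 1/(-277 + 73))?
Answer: -1826209/204 ≈ -8952.0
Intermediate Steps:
g(T) = T
-407*(g(22) + 1/(-277 + 73)) = -407*(22 + 1/(-277 + 73)) = -407*(22 + 1/(-204)) = -407*(22 - 1/204) = -407*4487/204 = -1826209/204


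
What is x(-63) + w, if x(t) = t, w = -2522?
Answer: -2585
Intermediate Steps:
x(-63) + w = -63 - 2522 = -2585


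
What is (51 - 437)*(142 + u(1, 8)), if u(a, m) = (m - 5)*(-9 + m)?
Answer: -53654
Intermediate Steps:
u(a, m) = (-9 + m)*(-5 + m) (u(a, m) = (-5 + m)*(-9 + m) = (-9 + m)*(-5 + m))
(51 - 437)*(142 + u(1, 8)) = (51 - 437)*(142 + (45 + 8**2 - 14*8)) = -386*(142 + (45 + 64 - 112)) = -386*(142 - 3) = -386*139 = -53654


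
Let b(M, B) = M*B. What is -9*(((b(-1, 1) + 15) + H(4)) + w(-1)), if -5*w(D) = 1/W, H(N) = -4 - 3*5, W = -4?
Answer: 891/20 ≈ 44.550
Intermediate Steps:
b(M, B) = B*M
H(N) = -19 (H(N) = -4 - 1*15 = -4 - 15 = -19)
w(D) = 1/20 (w(D) = -⅕/(-4) = -⅕*(-¼) = 1/20)
-9*(((b(-1, 1) + 15) + H(4)) + w(-1)) = -9*(((1*(-1) + 15) - 19) + 1/20) = -9*(((-1 + 15) - 19) + 1/20) = -9*((14 - 19) + 1/20) = -9*(-5 + 1/20) = -9*(-99/20) = 891/20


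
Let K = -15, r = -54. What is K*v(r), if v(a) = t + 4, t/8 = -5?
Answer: 540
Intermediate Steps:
t = -40 (t = 8*(-5) = -40)
v(a) = -36 (v(a) = -40 + 4 = -36)
K*v(r) = -15*(-36) = 540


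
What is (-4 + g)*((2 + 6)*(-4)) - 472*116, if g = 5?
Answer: -54784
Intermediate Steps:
(-4 + g)*((2 + 6)*(-4)) - 472*116 = (-4 + 5)*((2 + 6)*(-4)) - 472*116 = 1*(8*(-4)) - 54752 = 1*(-32) - 54752 = -32 - 54752 = -54784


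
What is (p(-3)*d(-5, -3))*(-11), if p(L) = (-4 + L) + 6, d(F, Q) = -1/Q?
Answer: 11/3 ≈ 3.6667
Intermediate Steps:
p(L) = 2 + L
(p(-3)*d(-5, -3))*(-11) = ((2 - 3)*(-1/(-3)))*(-11) = -(-1)*(-1)/3*(-11) = -1*1/3*(-11) = -1/3*(-11) = 11/3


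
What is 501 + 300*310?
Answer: 93501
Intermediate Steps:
501 + 300*310 = 501 + 93000 = 93501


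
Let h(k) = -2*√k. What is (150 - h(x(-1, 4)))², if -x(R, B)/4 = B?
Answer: 22436 + 2400*I ≈ 22436.0 + 2400.0*I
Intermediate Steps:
x(R, B) = -4*B
(150 - h(x(-1, 4)))² = (150 - (-2)*√(-4*4))² = (150 - (-2)*√(-16))² = (150 - (-2)*4*I)² = (150 - (-8)*I)² = (150 + 8*I)²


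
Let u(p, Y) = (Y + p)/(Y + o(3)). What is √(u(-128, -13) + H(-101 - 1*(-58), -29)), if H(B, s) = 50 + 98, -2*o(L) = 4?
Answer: √3935/5 ≈ 12.546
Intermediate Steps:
o(L) = -2 (o(L) = -½*4 = -2)
H(B, s) = 148
u(p, Y) = (Y + p)/(-2 + Y) (u(p, Y) = (Y + p)/(Y - 2) = (Y + p)/(-2 + Y))
√(u(-128, -13) + H(-101 - 1*(-58), -29)) = √((-13 - 128)/(-2 - 13) + 148) = √(-141/(-15) + 148) = √(-1/15*(-141) + 148) = √(47/5 + 148) = √(787/5) = √3935/5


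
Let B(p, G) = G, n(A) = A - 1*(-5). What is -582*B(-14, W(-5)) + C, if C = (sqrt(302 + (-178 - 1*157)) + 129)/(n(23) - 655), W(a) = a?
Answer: 608147/209 - I*sqrt(33)/627 ≈ 2909.8 - 0.009162*I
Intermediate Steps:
n(A) = 5 + A (n(A) = A + 5 = 5 + A)
C = -43/209 - I*sqrt(33)/627 (C = (sqrt(302 + (-178 - 1*157)) + 129)/((5 + 23) - 655) = (sqrt(302 + (-178 - 157)) + 129)/(28 - 655) = (sqrt(302 - 335) + 129)/(-627) = (sqrt(-33) + 129)*(-1/627) = (I*sqrt(33) + 129)*(-1/627) = (129 + I*sqrt(33))*(-1/627) = -43/209 - I*sqrt(33)/627 ≈ -0.20574 - 0.009162*I)
-582*B(-14, W(-5)) + C = -582*(-5) + (-43/209 - I*sqrt(33)/627) = 2910 + (-43/209 - I*sqrt(33)/627) = 608147/209 - I*sqrt(33)/627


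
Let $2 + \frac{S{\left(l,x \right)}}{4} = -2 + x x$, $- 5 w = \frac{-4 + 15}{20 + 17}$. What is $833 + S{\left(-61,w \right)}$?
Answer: $\frac{27962309}{34225} \approx 817.01$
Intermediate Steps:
$w = - \frac{11}{185}$ ($w = - \frac{\left(-4 + 15\right) \frac{1}{20 + 17}}{5} = - \frac{11 \cdot \frac{1}{37}}{5} = \left(- \frac{1}{5}\right) \frac{11}{37} = - \frac{11}{185} \approx -0.059459$)
$S{\left(l,x \right)} = -16 + 4 x^{2}$ ($S{\left(l,x \right)} = -8 + 4 \left(-2 + x x\right) = -8 + 4 \left(-2 + x^{2}\right) = -8 + \left(-8 + 4 x^{2}\right) = -16 + 4 x^{2}$)
$833 + S{\left(-61,w \right)} = 833 - \left(16 - 4 \left(- \frac{11}{185}\right)^{2}\right) = 833 + \left(-16 + 4 \cdot \frac{121}{34225}\right) = 833 + \left(-16 + \frac{484}{34225}\right) = 833 - \frac{547116}{34225} = \frac{27962309}{34225}$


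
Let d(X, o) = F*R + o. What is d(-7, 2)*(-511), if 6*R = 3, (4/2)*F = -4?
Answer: -511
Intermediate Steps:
F = -2 (F = (½)*(-4) = -2)
R = ½ (R = (⅙)*3 = ½ ≈ 0.50000)
d(X, o) = -1 + o (d(X, o) = -2*½ + o = -1 + o)
d(-7, 2)*(-511) = (-1 + 2)*(-511) = 1*(-511) = -511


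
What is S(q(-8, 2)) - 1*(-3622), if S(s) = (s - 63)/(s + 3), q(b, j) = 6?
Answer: 10847/3 ≈ 3615.7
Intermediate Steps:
S(s) = (-63 + s)/(3 + s)
S(q(-8, 2)) - 1*(-3622) = (-63 + 6)/(3 + 6) - 1*(-3622) = -57/9 + 3622 = (⅑)*(-57) + 3622 = -19/3 + 3622 = 10847/3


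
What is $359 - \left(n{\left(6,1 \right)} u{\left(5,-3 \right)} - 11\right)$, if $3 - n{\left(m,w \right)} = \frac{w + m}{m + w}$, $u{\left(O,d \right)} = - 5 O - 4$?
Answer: $428$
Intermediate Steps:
$u{\left(O,d \right)} = -4 - 5 O$
$n{\left(m,w \right)} = 2$ ($n{\left(m,w \right)} = 3 - \frac{w + m}{m + w} = 3 - \frac{m + w}{m + w} = 3 - 1 = 2$)
$359 - \left(n{\left(6,1 \right)} u{\left(5,-3 \right)} - 11\right) = 359 - \left(2 \left(-4 - 25\right) - 11\right) = 359 - \left(2 \left(-29\right) - 11\right) = 359 - \left(-58 - 11\right) = 359 - -69 = 359 + 69 = 428$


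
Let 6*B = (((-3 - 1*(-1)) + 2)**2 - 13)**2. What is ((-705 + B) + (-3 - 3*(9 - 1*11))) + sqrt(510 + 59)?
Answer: -4043/6 + sqrt(569) ≈ -649.98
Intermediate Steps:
B = 169/6 (B = (((-3 - 1*(-1)) + 2)**2 - 13)**2/6 = (((-3 + 1) + 2)**2 - 13)**2/6 = ((-2 + 2)**2 - 13)**2/6 = (0**2 - 13)**2/6 = (0 - 13)**2/6 = (1/6)*(-13)**2 = (1/6)*169 = 169/6 ≈ 28.167)
((-705 + B) + (-3 - 3*(9 - 1*11))) + sqrt(510 + 59) = ((-705 + 169/6) + (-3 - 3*(9 - 1*11))) + sqrt(510 + 59) = (-4061/6 + (-3 - 3*(9 - 11))) + sqrt(569) = (-4061/6 + (-3 - 3*(-2))) + sqrt(569) = (-4061/6 + (-3 + 6)) + sqrt(569) = (-4061/6 + 3) + sqrt(569) = -4043/6 + sqrt(569)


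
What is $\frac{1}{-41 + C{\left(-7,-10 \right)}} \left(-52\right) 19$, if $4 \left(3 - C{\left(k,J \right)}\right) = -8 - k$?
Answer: $\frac{3952}{151} \approx 26.172$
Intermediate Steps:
$C{\left(k,J \right)} = 5 + \frac{k}{4}$ ($C{\left(k,J \right)} = 3 - \frac{-8 - k}{4} = 3 + \left(2 + \frac{k}{4}\right) = 5 + \frac{k}{4}$)
$\frac{1}{-41 + C{\left(-7,-10 \right)}} \left(-52\right) 19 = \frac{1}{-41 + \left(5 + \frac{1}{4} \left(-7\right)\right)} \left(-52\right) 19 = \frac{1}{-41 + \left(5 - \frac{7}{4}\right)} \left(-52\right) 19 = \frac{1}{-41 + \frac{13}{4}} \left(-52\right) 19 = \frac{1}{- \frac{151}{4}} \left(-52\right) 19 = \left(- \frac{4}{151}\right) \left(-52\right) 19 = \frac{208}{151} \cdot 19 = \frac{3952}{151}$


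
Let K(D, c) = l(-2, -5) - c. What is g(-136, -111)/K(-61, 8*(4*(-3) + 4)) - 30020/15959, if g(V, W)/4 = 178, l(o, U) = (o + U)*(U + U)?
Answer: 3670064/1069253 ≈ 3.4324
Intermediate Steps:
l(o, U) = 2*U*(U + o) (l(o, U) = (U + o)*(2*U) = 2*U*(U + o))
g(V, W) = 712 (g(V, W) = 4*178 = 712)
K(D, c) = 70 - c (K(D, c) = 2*(-5)*(-5 - 2) - c = 2*(-5)*(-7) - c = 70 - c)
g(-136, -111)/K(-61, 8*(4*(-3) + 4)) - 30020/15959 = 712/(70 - 8*(4*(-3) + 4)) - 30020/15959 = 712/(70 - 8*(-12 + 4)) - 30020*1/15959 = 712/(70 - 8*(-8)) - 30020/15959 = 712/(70 - 1*(-64)) - 30020/15959 = 712/(70 + 64) - 30020/15959 = 712/134 - 30020/15959 = 712*(1/134) - 30020/15959 = 356/67 - 30020/15959 = 3670064/1069253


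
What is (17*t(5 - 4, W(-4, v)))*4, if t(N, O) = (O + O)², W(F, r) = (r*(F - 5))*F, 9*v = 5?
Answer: 108800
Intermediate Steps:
v = 5/9 (v = (⅑)*5 = 5/9 ≈ 0.55556)
W(F, r) = F*r*(-5 + F) (W(F, r) = (r*(-5 + F))*F = F*r*(-5 + F))
t(N, O) = 4*O² (t(N, O) = (2*O)² = 4*O²)
(17*t(5 - 4, W(-4, v)))*4 = (17*(4*(-4*5/9*(-5 - 4))²))*4 = (17*(4*(-4*5/9*(-9))²))*4 = (17*(4*20²))*4 = (17*(4*400))*4 = (17*1600)*4 = 27200*4 = 108800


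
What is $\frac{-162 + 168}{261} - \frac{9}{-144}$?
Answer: $\frac{119}{1392} \approx 0.085489$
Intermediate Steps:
$\frac{-162 + 168}{261} - \frac{9}{-144} = 6 \cdot \frac{1}{261} - - \frac{1}{16} = \frac{2}{87} + \frac{1}{16} = \frac{119}{1392}$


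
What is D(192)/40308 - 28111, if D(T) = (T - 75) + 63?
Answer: -94424834/3359 ≈ -28111.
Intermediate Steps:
D(T) = -12 + T (D(T) = (-75 + T) + 63 = -12 + T)
D(192)/40308 - 28111 = (-12 + 192)/40308 - 28111 = 180*(1/40308) - 28111 = 15/3359 - 28111 = -94424834/3359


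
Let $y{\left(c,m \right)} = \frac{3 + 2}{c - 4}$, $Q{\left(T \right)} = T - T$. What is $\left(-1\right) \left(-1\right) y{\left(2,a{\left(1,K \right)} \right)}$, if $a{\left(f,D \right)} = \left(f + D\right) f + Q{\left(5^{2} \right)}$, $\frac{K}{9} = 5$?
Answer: $- \frac{5}{2} \approx -2.5$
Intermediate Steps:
$K = 45$ ($K = 9 \cdot 5 = 45$)
$Q{\left(T \right)} = 0$
$a{\left(f,D \right)} = f \left(D + f\right)$ ($a{\left(f,D \right)} = \left(f + D\right) f + 0 = \left(D + f\right) f + 0 = f \left(D + f\right) + 0 = f \left(D + f\right)$)
$y{\left(c,m \right)} = \frac{5}{-4 + c}$
$\left(-1\right) \left(-1\right) y{\left(2,a{\left(1,K \right)} \right)} = \left(-1\right) \left(-1\right) \frac{5}{-4 + 2} = 1 \frac{5}{-2} = 1 \cdot 5 \left(- \frac{1}{2}\right) = 1 \left(- \frac{5}{2}\right) = - \frac{5}{2}$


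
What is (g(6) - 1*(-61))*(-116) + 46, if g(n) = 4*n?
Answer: -9814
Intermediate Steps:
(g(6) - 1*(-61))*(-116) + 46 = (4*6 - 1*(-61))*(-116) + 46 = (24 + 61)*(-116) + 46 = 85*(-116) + 46 = -9860 + 46 = -9814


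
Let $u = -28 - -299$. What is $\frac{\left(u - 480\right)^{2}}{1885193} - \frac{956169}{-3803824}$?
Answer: $\frac{1968717941761}{7170942378032} \approx 0.27454$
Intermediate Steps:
$u = 271$ ($u = -28 + 299 = 271$)
$\frac{\left(u - 480\right)^{2}}{1885193} - \frac{956169}{-3803824} = \frac{\left(271 - 480\right)^{2}}{1885193} - \frac{956169}{-3803824} = \left(-209\right)^{2} \cdot \frac{1}{1885193} - - \frac{956169}{3803824} = 43681 \cdot \frac{1}{1885193} + \frac{956169}{3803824} = \frac{43681}{1885193} + \frac{956169}{3803824} = \frac{1968717941761}{7170942378032}$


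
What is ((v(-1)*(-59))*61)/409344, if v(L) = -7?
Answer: 25193/409344 ≈ 0.061545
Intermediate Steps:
((v(-1)*(-59))*61)/409344 = (-7*(-59)*61)/409344 = (413*61)*(1/409344) = 25193*(1/409344) = 25193/409344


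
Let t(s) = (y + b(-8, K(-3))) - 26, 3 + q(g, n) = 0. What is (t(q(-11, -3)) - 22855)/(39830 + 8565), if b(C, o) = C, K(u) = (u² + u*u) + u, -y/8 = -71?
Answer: -22321/48395 ≈ -0.46123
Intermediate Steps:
y = 568 (y = -8*(-71) = 568)
K(u) = u + 2*u² (K(u) = (u² + u²) + u = 2*u² + u = u + 2*u²)
q(g, n) = -3 (q(g, n) = -3 + 0 = -3)
t(s) = 534 (t(s) = (568 - 8) - 26 = 560 - 26 = 534)
(t(q(-11, -3)) - 22855)/(39830 + 8565) = (534 - 22855)/(39830 + 8565) = -22321/48395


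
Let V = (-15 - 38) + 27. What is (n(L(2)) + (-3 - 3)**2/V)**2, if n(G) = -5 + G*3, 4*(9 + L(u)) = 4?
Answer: 156025/169 ≈ 923.22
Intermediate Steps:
L(u) = -8 (L(u) = -9 + (1/4)*4 = -9 + 1 = -8)
V = -26 (V = -53 + 27 = -26)
n(G) = -5 + 3*G
(n(L(2)) + (-3 - 3)**2/V)**2 = ((-5 + 3*(-8)) + (-3 - 3)**2/(-26))**2 = ((-5 - 24) + (-6)**2*(-1/26))**2 = (-29 + 36*(-1/26))**2 = (-29 - 18/13)**2 = (-395/13)**2 = 156025/169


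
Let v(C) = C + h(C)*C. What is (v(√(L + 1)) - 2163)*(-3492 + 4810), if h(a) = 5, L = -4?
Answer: -2850834 + 7908*I*√3 ≈ -2.8508e+6 + 13697.0*I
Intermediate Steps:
v(C) = 6*C (v(C) = C + 5*C = 6*C)
(v(√(L + 1)) - 2163)*(-3492 + 4810) = (6*√(-4 + 1) - 2163)*(-3492 + 4810) = (6*√(-3) - 2163)*1318 = (6*(I*√3) - 2163)*1318 = (6*I*√3 - 2163)*1318 = (-2163 + 6*I*√3)*1318 = -2850834 + 7908*I*√3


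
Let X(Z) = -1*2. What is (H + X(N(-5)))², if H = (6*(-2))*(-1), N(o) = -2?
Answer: 100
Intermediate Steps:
H = 12 (H = -12*(-1) = 12)
X(Z) = -2
(H + X(N(-5)))² = (12 - 2)² = 10² = 100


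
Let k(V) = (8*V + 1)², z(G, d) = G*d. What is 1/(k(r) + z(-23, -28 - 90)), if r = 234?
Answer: 1/3510843 ≈ 2.8483e-7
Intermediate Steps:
k(V) = (1 + 8*V)²
1/(k(r) + z(-23, -28 - 90)) = 1/((1 + 8*234)² - 23*(-28 - 90)) = 1/((1 + 1872)² - 23*(-118)) = 1/(1873² + 2714) = 1/(3508129 + 2714) = 1/3510843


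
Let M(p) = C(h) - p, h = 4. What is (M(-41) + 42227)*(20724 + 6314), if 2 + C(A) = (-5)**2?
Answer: 1143464058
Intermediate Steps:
C(A) = 23 (C(A) = -2 + (-5)**2 = -2 + 25 = 23)
M(p) = 23 - p
(M(-41) + 42227)*(20724 + 6314) = ((23 - 1*(-41)) + 42227)*(20724 + 6314) = ((23 + 41) + 42227)*27038 = (64 + 42227)*27038 = 42291*27038 = 1143464058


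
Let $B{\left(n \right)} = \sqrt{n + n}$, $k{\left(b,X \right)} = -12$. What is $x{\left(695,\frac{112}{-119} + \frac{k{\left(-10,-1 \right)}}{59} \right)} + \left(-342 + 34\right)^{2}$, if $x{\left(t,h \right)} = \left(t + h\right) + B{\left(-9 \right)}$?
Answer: $\frac{95844529}{1003} + 3 i \sqrt{2} \approx 95558.0 + 4.2426 i$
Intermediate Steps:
$B{\left(n \right)} = \sqrt{2} \sqrt{n}$ ($B{\left(n \right)} = \sqrt{2 n} = \sqrt{2} \sqrt{n}$)
$x{\left(t,h \right)} = h + t + 3 i \sqrt{2}$ ($x{\left(t,h \right)} = \left(t + h\right) + \sqrt{2} \sqrt{-9} = \left(h + t\right) + \sqrt{2} \cdot 3 i = \left(h + t\right) + 3 i \sqrt{2} = h + t + 3 i \sqrt{2}$)
$x{\left(695,\frac{112}{-119} + \frac{k{\left(-10,-1 \right)}}{59} \right)} + \left(-342 + 34\right)^{2} = \left(\left(\frac{112}{-119} - \frac{12}{59}\right) + 695 + 3 i \sqrt{2}\right) + \left(-342 + 34\right)^{2} = \left(\left(112 \left(- \frac{1}{119}\right) - \frac{12}{59}\right) + 695 + 3 i \sqrt{2}\right) + \left(-308\right)^{2} = \left(\left(- \frac{16}{17} - \frac{12}{59}\right) + 695 + 3 i \sqrt{2}\right) + 94864 = \left(- \frac{1148}{1003} + 695 + 3 i \sqrt{2}\right) + 94864 = \left(\frac{695937}{1003} + 3 i \sqrt{2}\right) + 94864 = \frac{95844529}{1003} + 3 i \sqrt{2}$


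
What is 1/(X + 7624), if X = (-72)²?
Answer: 1/12808 ≈ 7.8076e-5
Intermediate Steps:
X = 5184
1/(X + 7624) = 1/(5184 + 7624) = 1/12808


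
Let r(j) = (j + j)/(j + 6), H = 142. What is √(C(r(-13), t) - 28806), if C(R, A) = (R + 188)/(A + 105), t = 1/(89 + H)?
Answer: 15*I*√1176877622/3032 ≈ 169.72*I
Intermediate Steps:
r(j) = 2*j/(6 + j) (r(j) = (2*j)/(6 + j) = 2*j/(6 + j))
t = 1/231 (t = 1/(89 + 142) = 1/231 ≈ 0.0043290)
C(R, A) = (188 + R)/(105 + A)
√(C(r(-13), t) - 28806) = √((188 + 2*(-13)/(6 - 13))/(105 + 1/231) - 28806) = √((188 + 2*(-13)/(-7))/(24256/231) - 28806) = √(231*(188 + 2*(-13)*(-⅐))/24256 - 28806) = √(231*(188 + 26/7)/24256 - 28806) = √((231/24256)*(1342/7) - 28806) = √(22143/12128 - 28806) = √(-349337025/12128) = 15*I*√1176877622/3032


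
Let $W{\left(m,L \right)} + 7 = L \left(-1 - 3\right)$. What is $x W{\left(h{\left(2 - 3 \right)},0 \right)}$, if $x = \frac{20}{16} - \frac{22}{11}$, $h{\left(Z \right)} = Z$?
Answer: $\frac{21}{4} \approx 5.25$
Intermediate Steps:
$W{\left(m,L \right)} = -7 - 4 L$ ($W{\left(m,L \right)} = -7 + L \left(-1 - 3\right) = -7 + L \left(-4\right) = -7 - 4 L$)
$x = - \frac{3}{4}$ ($x = 20 \cdot \frac{1}{16} - 2 = \frac{5}{4} - 2 = - \frac{3}{4} \approx -0.75$)
$x W{\left(h{\left(2 - 3 \right)},0 \right)} = - \frac{3 \left(-7 - 0\right)}{4} = - \frac{3 \left(-7 + 0\right)}{4} = \left(- \frac{3}{4}\right) \left(-7\right) = \frac{21}{4}$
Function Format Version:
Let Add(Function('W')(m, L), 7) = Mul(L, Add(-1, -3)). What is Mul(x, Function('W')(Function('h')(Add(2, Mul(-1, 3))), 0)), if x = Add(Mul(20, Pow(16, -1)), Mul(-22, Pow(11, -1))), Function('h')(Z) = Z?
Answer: Rational(21, 4) ≈ 5.2500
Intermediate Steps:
Function('W')(m, L) = Add(-7, Mul(-4, L)) (Function('W')(m, L) = Add(-7, Mul(L, Add(-1, -3))) = Add(-7, Mul(L, -4)) = Add(-7, Mul(-4, L)))
x = Rational(-3, 4) (x = Add(Mul(20, Rational(1, 16)), Mul(-22, Rational(1, 11))) = Add(Rational(5, 4), -2) = Rational(-3, 4) ≈ -0.75000)
Mul(x, Function('W')(Function('h')(Add(2, Mul(-1, 3))), 0)) = Mul(Rational(-3, 4), Add(-7, Mul(-4, 0))) = Mul(Rational(-3, 4), Add(-7, 0)) = Mul(Rational(-3, 4), -7) = Rational(21, 4)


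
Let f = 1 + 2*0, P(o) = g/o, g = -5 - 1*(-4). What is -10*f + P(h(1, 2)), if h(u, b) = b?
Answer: -21/2 ≈ -10.500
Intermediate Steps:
g = -1 (g = -5 + 4 = -1)
P(o) = -1/o
f = 1 (f = 1 + 0 = 1)
-10*f + P(h(1, 2)) = -10*1 - 1/2 = -10 - 1*½ = -10 - ½ = -21/2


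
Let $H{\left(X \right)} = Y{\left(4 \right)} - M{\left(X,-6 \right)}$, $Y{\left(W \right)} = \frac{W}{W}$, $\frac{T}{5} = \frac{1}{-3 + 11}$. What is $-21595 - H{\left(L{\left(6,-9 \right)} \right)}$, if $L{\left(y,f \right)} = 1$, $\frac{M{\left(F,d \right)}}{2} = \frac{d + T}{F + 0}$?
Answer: $- \frac{86427}{4} \approx -21607.0$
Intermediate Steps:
$T = \frac{5}{8}$ ($T = \frac{5}{-3 + 11} = \frac{5}{8} \approx 0.625$)
$M{\left(F,d \right)} = \frac{2 \left(\frac{5}{8} + d\right)}{F}$ ($M{\left(F,d \right)} = 2 \frac{d + \frac{5}{8}}{F + 0} = 2 \frac{\frac{5}{8} + d}{F} = \frac{2 \left(\frac{5}{8} + d\right)}{F}$)
$Y{\left(W \right)} = 1$
$H{\left(X \right)} = 1 + \frac{43}{4 X}$ ($H{\left(X \right)} = 1 - \frac{5 + 8 \left(-6\right)}{4 X} = 1 - \frac{5 - 48}{4 X} = 1 - \frac{1}{4} \frac{1}{X} \left(-43\right) = 1 - - \frac{43}{4 X} = 1 + \frac{43}{4 X}$)
$-21595 - H{\left(L{\left(6,-9 \right)} \right)} = -21595 - \frac{\frac{43}{4} + 1}{1} = -21595 - 1 \cdot \frac{47}{4} = -21595 - \frac{47}{4} = - \frac{86427}{4}$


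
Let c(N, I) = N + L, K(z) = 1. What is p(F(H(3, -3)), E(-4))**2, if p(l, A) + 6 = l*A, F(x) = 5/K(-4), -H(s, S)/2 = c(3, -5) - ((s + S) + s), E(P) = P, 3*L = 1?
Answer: 676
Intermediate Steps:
L = 1/3 (L = (1/3)*1 = 1/3 ≈ 0.33333)
c(N, I) = 1/3 + N (c(N, I) = N + 1/3 = 1/3 + N)
H(s, S) = -20/3 + 2*S + 4*s (H(s, S) = -2*((1/3 + 3) - ((s + S) + s)) = -2*(10/3 - ((S + s) + s)) = -2*(10/3 - (S + 2*s)) = -2*(10/3 + (-S - 2*s)) = -2*(10/3 - S - 2*s) = -20/3 + 2*S + 4*s)
F(x) = 5 (F(x) = 5/1 = 5*1 = 5)
p(l, A) = -6 + A*l (p(l, A) = -6 + l*A = -6 + A*l)
p(F(H(3, -3)), E(-4))**2 = (-6 - 4*5)**2 = (-6 - 20)**2 = (-26)**2 = 676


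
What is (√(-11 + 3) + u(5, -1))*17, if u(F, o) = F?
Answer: 85 + 34*I*√2 ≈ 85.0 + 48.083*I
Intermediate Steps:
(√(-11 + 3) + u(5, -1))*17 = (√(-11 + 3) + 5)*17 = (√(-8) + 5)*17 = (2*I*√2 + 5)*17 = (5 + 2*I*√2)*17 = 85 + 34*I*√2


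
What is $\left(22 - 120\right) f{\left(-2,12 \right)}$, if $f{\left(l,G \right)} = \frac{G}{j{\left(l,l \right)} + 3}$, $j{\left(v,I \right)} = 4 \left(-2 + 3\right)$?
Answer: $-168$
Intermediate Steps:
$j{\left(v,I \right)} = 4$ ($j{\left(v,I \right)} = 4 \cdot 1 = 4$)
$f{\left(l,G \right)} = \frac{G}{7}$ ($f{\left(l,G \right)} = \frac{G}{4 + 3} = \frac{G}{7}$)
$\left(22 - 120\right) f{\left(-2,12 \right)} = \left(22 - 120\right) \frac{1}{7} \cdot 12 = \left(-98\right) \frac{12}{7} = -168$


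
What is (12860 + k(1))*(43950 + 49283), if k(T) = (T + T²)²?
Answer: 1199349312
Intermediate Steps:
(12860 + k(1))*(43950 + 49283) = (12860 + 1²*(1 + 1)²)*(43950 + 49283) = (12860 + 1*2²)*93233 = (12860 + 1*4)*93233 = (12860 + 4)*93233 = 12864*93233 = 1199349312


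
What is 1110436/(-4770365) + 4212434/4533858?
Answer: 7530144288161/10814078759085 ≈ 0.69633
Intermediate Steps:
1110436/(-4770365) + 4212434/4533858 = 1110436*(-1/4770365) + 4212434*(1/4533858) = -1110436/4770365 + 2106217/2266929 = 7530144288161/10814078759085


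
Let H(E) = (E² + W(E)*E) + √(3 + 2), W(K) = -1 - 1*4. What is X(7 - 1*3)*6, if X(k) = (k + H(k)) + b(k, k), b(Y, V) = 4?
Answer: 24 + 6*√5 ≈ 37.416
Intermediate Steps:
W(K) = -5 (W(K) = -1 - 4 = -5)
H(E) = √5 + E² - 5*E (H(E) = (E² - 5*E) + √(3 + 2) = (E² - 5*E) + √5 = √5 + E² - 5*E)
X(k) = 4 + √5 + k² - 4*k (X(k) = (k + (√5 + k² - 5*k)) + 4 = (√5 + k² - 4*k) + 4 = 4 + √5 + k² - 4*k)
X(7 - 1*3)*6 = (4 + √5 + (7 - 1*3)² - 4*(7 - 1*3))*6 = (4 + √5 + (7 - 3)² - 4*(7 - 3))*6 = (4 + √5 + 4² - 4*4)*6 = (4 + √5 + 16 - 16)*6 = (4 + √5)*6 = 24 + 6*√5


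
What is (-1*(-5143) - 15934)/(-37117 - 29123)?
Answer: 1199/7360 ≈ 0.16291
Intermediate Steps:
(-1*(-5143) - 15934)/(-37117 - 29123) = (5143 - 15934)/(-66240) = -10791*(-1/66240) = 1199/7360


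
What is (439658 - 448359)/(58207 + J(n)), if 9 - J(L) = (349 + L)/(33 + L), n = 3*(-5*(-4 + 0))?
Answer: -809193/5413679 ≈ -0.14947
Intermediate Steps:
n = 60 (n = 3*(-5*(-4)) = 3*20 = 60)
J(L) = 9 - (349 + L)/(33 + L)
(439658 - 448359)/(58207 + J(n)) = (439658 - 448359)/(58207 + 4*(-13 + 2*60)/(33 + 60)) = -8701/(58207 + 4*(-13 + 120)/93) = -8701/(58207 + 4*(1/93)*107) = -8701/(58207 + 428/93) = -8701/5413679/93 = -8701*93/5413679 = -809193/5413679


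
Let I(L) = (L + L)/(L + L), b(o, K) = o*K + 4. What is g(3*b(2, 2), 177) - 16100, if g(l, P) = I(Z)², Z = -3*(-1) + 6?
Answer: -16099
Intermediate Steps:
b(o, K) = 4 + K*o (b(o, K) = K*o + 4 = 4 + K*o)
Z = 9 (Z = 3 + 6 = 9)
I(L) = 1 (I(L) = (2*L)/((2*L)) = (2*L)*(1/(2*L)) = 1)
g(l, P) = 1 (g(l, P) = 1² = 1)
g(3*b(2, 2), 177) - 16100 = 1 - 16100 = -16099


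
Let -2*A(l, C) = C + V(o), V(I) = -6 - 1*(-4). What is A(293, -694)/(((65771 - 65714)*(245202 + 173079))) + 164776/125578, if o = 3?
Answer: 654772649056/499005468471 ≈ 1.3122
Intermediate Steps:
V(I) = -2 (V(I) = -6 + 4 = -2)
A(l, C) = 1 - C/2 (A(l, C) = -(C - 2)/2 = -(-2 + C)/2 = 1 - C/2)
A(293, -694)/(((65771 - 65714)*(245202 + 173079))) + 164776/125578 = (1 - ½*(-694))/(((65771 - 65714)*(245202 + 173079))) + 164776/125578 = (1 + 347)/((57*418281)) + 164776*(1/125578) = 348/23842017 + 82388/62789 = 348*(1/23842017) + 82388/62789 = 116/7947339 + 82388/62789 = 654772649056/499005468471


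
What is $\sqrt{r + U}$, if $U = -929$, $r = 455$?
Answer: $i \sqrt{474} \approx 21.772 i$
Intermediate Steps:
$\sqrt{r + U} = \sqrt{455 - 929} = \sqrt{-474} = i \sqrt{474}$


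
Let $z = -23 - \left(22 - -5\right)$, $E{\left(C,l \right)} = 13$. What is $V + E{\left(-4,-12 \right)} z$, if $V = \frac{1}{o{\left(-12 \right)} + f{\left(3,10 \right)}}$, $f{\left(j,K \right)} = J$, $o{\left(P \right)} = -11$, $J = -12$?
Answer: $- \frac{14951}{23} \approx -650.04$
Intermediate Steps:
$f{\left(j,K \right)} = -12$
$z = -50$ ($z = -23 - \left(22 + 5\right) = -23 - 27 = -50$)
$V = - \frac{1}{23}$ ($V = \frac{1}{-11 - 12} = \frac{1}{-23} = - \frac{1}{23} \approx -0.043478$)
$V + E{\left(-4,-12 \right)} z = - \frac{1}{23} + 13 \left(-50\right) = - \frac{1}{23} - 650 = - \frac{14951}{23}$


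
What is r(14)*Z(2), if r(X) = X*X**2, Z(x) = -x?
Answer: -5488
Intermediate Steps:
r(X) = X**3
r(14)*Z(2) = 14**3*(-1*2) = 2744*(-2) = -5488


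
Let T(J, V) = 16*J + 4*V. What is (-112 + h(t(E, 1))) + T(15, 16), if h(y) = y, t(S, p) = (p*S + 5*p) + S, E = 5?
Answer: 207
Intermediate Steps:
t(S, p) = S + 5*p + S*p (t(S, p) = (S*p + 5*p) + S = (5*p + S*p) + S = S + 5*p + S*p)
T(J, V) = 4*V + 16*J
(-112 + h(t(E, 1))) + T(15, 16) = (-112 + (5 + 5*1 + 5*1)) + (4*16 + 16*15) = (-112 + (5 + 5 + 5)) + (64 + 240) = (-112 + 15) + 304 = -97 + 304 = 207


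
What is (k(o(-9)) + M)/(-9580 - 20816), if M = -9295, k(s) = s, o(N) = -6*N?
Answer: 9241/30396 ≈ 0.30402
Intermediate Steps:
(k(o(-9)) + M)/(-9580 - 20816) = (-6*(-9) - 9295)/(-9580 - 20816) = (54 - 9295)/(-30396) = -9241*(-1/30396) = 9241/30396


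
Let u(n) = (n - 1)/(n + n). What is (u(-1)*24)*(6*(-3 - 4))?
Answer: -1008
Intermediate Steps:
u(n) = (-1 + n)/(2*n) (u(n) = (-1 + n)/((2*n)) = (-1 + n)*(1/(2*n)) = (-1 + n)/(2*n))
(u(-1)*24)*(6*(-3 - 4)) = (((½)*(-1 - 1)/(-1))*24)*(6*(-3 - 4)) = (((½)*(-1)*(-2))*24)*(6*(-7)) = (1*24)*(-42) = 24*(-42) = -1008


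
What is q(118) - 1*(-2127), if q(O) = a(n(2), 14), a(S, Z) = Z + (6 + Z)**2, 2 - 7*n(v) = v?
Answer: 2541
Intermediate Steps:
n(v) = 2/7 - v/7
q(O) = 414 (q(O) = 14 + (6 + 14)**2 = 14 + 20**2 = 14 + 400 = 414)
q(118) - 1*(-2127) = 414 - 1*(-2127) = 414 + 2127 = 2541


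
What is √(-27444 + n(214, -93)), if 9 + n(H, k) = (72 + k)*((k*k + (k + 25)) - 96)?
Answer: I*√205638 ≈ 453.47*I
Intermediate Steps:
n(H, k) = -9 + (72 + k)*(-71 + k + k²) (n(H, k) = -9 + (72 + k)*((k*k + (k + 25)) - 96) = -9 + (72 + k)*((k² + (25 + k)) - 96) = -9 + (72 + k)*((25 + k + k²) - 96) = -9 + (72 + k)*(-71 + k + k²))
√(-27444 + n(214, -93)) = √(-27444 + (-5121 - 93 + (-93)³ + 73*(-93)²)) = √(-27444 + (-5121 - 93 - 804357 + 73*8649)) = √(-27444 + (-5121 - 93 - 804357 + 631377)) = √(-27444 - 178194) = √(-205638) = I*√205638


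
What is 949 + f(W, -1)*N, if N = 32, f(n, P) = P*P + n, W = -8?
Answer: 725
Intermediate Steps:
f(n, P) = n + P² (f(n, P) = P² + n = n + P²)
949 + f(W, -1)*N = 949 + (-8 + (-1)²)*32 = 949 + (-8 + 1)*32 = 949 - 7*32 = 949 - 224 = 725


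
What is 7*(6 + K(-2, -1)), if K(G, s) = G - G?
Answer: 42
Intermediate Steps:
K(G, s) = 0
7*(6 + K(-2, -1)) = 7*(6 + 0) = 7*6 = 42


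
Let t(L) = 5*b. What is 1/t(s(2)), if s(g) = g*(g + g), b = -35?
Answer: -1/175 ≈ -0.0057143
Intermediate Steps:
s(g) = 2*g**2 (s(g) = g*(2*g) = 2*g**2)
t(L) = -175 (t(L) = 5*(-35) = -175)
1/t(s(2)) = 1/(-175) = -1/175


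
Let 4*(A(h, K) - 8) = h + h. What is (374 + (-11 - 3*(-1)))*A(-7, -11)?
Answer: 1647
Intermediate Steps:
A(h, K) = 8 + h/2 (A(h, K) = 8 + (h + h)/4 = 8 + (2*h)/4 = 8 + h/2)
(374 + (-11 - 3*(-1)))*A(-7, -11) = (374 + (-11 - 3*(-1)))*(8 + (1/2)*(-7)) = (374 + (-11 + 3))*(8 - 7/2) = (374 - 8)*(9/2) = 366*(9/2) = 1647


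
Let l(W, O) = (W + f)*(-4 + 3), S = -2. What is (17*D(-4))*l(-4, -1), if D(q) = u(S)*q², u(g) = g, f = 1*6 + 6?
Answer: 4352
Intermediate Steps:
f = 12 (f = 6 + 6 = 12)
l(W, O) = -12 - W (l(W, O) = (W + 12)*(-4 + 3) = (12 + W)*(-1) = -12 - W)
D(q) = -2*q²
(17*D(-4))*l(-4, -1) = (17*(-2*(-4)²))*(-12 - 1*(-4)) = (17*(-2*16))*(-12 + 4) = (17*(-32))*(-8) = -544*(-8) = 4352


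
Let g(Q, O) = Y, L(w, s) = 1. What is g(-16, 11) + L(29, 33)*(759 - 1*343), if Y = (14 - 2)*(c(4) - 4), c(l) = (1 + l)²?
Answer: 668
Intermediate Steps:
Y = 252 (Y = (14 - 2)*((1 + 4)² - 4) = 12*(5² - 4) = 12*(25 - 4) = 12*21 = 252)
g(Q, O) = 252
g(-16, 11) + L(29, 33)*(759 - 1*343) = 252 + 1*(759 - 1*343) = 252 + 1*(759 - 343) = 252 + 1*416 = 252 + 416 = 668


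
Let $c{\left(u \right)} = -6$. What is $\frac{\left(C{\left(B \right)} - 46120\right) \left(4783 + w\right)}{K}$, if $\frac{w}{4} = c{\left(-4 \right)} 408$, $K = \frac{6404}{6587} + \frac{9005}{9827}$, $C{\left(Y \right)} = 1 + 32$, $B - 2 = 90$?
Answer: $\frac{14943010105142567}{122248043} \approx 1.2224 \cdot 10^{8}$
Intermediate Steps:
$B = 92$ ($B = 2 + 90 = 92$)
$C{\left(Y \right)} = 33$
$K = \frac{122248043}{64730449}$ ($K = 6404 \cdot \frac{1}{6587} + 9005 \cdot \frac{1}{9827} = \frac{6404}{6587} + \frac{9005}{9827} = \frac{122248043}{64730449} \approx 1.8886$)
$w = -9792$ ($w = 4 \left(\left(-6\right) 408\right) = 4 \left(-2448\right) = -9792$)
$\frac{\left(C{\left(B \right)} - 46120\right) \left(4783 + w\right)}{K} = \frac{\left(33 - 46120\right) \left(4783 - 9792\right)}{\frac{122248043}{64730449}} = \left(-46087\right) \left(-5009\right) \frac{64730449}{122248043} = 230849783 \cdot \frac{64730449}{122248043} = \frac{14943010105142567}{122248043}$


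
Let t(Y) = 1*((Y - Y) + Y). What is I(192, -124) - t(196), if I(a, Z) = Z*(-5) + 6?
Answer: 430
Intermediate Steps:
I(a, Z) = 6 - 5*Z (I(a, Z) = -5*Z + 6 = 6 - 5*Z)
t(Y) = Y (t(Y) = 1*(0 + Y) = 1*Y = Y)
I(192, -124) - t(196) = (6 - 5*(-124)) - 1*196 = (6 + 620) - 196 = 626 - 196 = 430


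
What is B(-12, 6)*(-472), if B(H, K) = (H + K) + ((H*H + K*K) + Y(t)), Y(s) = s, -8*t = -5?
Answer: -82423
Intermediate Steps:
t = 5/8 (t = -1/8*(-5) = 5/8 ≈ 0.62500)
B(H, K) = 5/8 + H + K + H**2 + K**2 (B(H, K) = (H + K) + ((H*H + K*K) + 5/8) = (H + K) + ((H**2 + K**2) + 5/8) = (H + K) + (5/8 + H**2 + K**2) = 5/8 + H + K + H**2 + K**2)
B(-12, 6)*(-472) = (5/8 - 12 + 6 + (-12)**2 + 6**2)*(-472) = (5/8 - 12 + 6 + 144 + 36)*(-472) = (1397/8)*(-472) = -82423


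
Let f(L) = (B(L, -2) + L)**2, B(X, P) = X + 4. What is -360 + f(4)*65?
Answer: 9000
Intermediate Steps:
B(X, P) = 4 + X
f(L) = (4 + 2*L)**2 (f(L) = ((4 + L) + L)**2 = (4 + 2*L)**2)
-360 + f(4)*65 = -360 + (4*(2 + 4)**2)*65 = -360 + (4*6**2)*65 = -360 + (4*36)*65 = -360 + 144*65 = -360 + 9360 = 9000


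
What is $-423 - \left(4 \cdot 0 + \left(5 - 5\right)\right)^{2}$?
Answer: $-423$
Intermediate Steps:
$-423 - \left(4 \cdot 0 + \left(5 - 5\right)\right)^{2} = -423 - \left(0 + 0\right)^{2} = -423 - 0^{2} = -423 - 0 = -423 + 0 = -423$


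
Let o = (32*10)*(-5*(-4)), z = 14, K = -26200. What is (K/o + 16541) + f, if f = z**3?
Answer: 616989/32 ≈ 19281.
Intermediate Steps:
o = 6400 (o = 320*20 = 6400)
f = 2744 (f = 14**3 = 2744)
(K/o + 16541) + f = (-26200/6400 + 16541) + 2744 = (-26200*1/6400 + 16541) + 2744 = (-131/32 + 16541) + 2744 = 529181/32 + 2744 = 616989/32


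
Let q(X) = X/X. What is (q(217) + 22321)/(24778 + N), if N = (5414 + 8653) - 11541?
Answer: 11161/13652 ≈ 0.81754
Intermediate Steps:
q(X) = 1
N = 2526 (N = 14067 - 11541 = 2526)
(q(217) + 22321)/(24778 + N) = (1 + 22321)/(24778 + 2526) = 22322/27304 = 22322*(1/27304) = 11161/13652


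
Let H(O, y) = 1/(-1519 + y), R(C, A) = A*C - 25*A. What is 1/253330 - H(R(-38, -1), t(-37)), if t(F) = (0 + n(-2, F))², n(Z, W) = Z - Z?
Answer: 743/1121890 ≈ 0.00066228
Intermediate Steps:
R(C, A) = -25*A + A*C
n(Z, W) = 0
t(F) = 0 (t(F) = (0 + 0)² = 0² = 0)
1/253330 - H(R(-38, -1), t(-37)) = 1/253330 - 1/(-1519 + 0) = 1/253330 - 1/(-1519) = 1/253330 - 1*(-1/1519) = 1/253330 + 1/1519 = 743/1121890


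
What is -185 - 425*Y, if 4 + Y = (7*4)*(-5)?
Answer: 61015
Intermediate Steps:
Y = -144 (Y = -4 + (7*4)*(-5) = -4 + 28*(-5) = -4 - 140 = -144)
-185 - 425*Y = -185 - 425*(-144) = -185 + 61200 = 61015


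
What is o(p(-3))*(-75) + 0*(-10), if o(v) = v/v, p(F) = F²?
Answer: -75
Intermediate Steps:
o(v) = 1
o(p(-3))*(-75) + 0*(-10) = 1*(-75) + 0*(-10) = -75 + 0 = -75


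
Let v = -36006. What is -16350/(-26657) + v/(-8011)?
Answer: 1090791792/213549227 ≈ 5.1079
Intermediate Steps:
-16350/(-26657) + v/(-8011) = -16350/(-26657) - 36006/(-8011) = -16350*(-1/26657) - 36006*(-1/8011) = 16350/26657 + 36006/8011 = 1090791792/213549227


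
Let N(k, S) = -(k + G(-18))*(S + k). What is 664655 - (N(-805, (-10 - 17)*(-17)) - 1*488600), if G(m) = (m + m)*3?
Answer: 1469153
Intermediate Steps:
G(m) = 6*m (G(m) = (2*m)*3 = 6*m)
N(k, S) = -(-108 + k)*(S + k) (N(k, S) = -(k + 6*(-18))*(S + k) = -(k - 108)*(S + k) = -(-108 + k)*(S + k))
664655 - (N(-805, (-10 - 17)*(-17)) - 1*488600) = 664655 - ((-1*(-805)² + 108*((-10 - 17)*(-17)) + 108*(-805) - 1*(-10 - 17)*(-17)*(-805)) - 1*488600) = 664655 - ((-1*648025 + 108*(-27*(-17)) - 86940 - 1*(-27*(-17))*(-805)) - 488600) = 664655 - ((-648025 + 108*459 - 86940 - 1*459*(-805)) - 488600) = 664655 - ((-648025 + 49572 - 86940 + 369495) - 488600) = 664655 - (-315898 - 488600) = 664655 - 1*(-804498) = 664655 + 804498 = 1469153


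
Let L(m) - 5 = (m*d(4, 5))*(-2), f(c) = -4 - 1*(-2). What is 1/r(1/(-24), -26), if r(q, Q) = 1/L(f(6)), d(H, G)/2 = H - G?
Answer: -3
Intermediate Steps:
d(H, G) = -2*G + 2*H (d(H, G) = 2*(H - G) = -2*G + 2*H)
f(c) = -2 (f(c) = -4 + 2 = -2)
L(m) = 5 + 4*m (L(m) = 5 + (m*(-2*5 + 2*4))*(-2) = 5 + (m*(-10 + 8))*(-2) = 5 + (m*(-2))*(-2) = 5 - 2*m*(-2) = 5 + 4*m)
r(q, Q) = -⅓ (r(q, Q) = 1/(5 + 4*(-2)) = 1/(5 - 8) = 1/(-3) = -⅓)
1/r(1/(-24), -26) = 1/(-⅓) = -3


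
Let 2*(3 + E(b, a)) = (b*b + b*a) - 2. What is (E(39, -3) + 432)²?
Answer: 1276900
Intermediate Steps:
E(b, a) = -4 + b²/2 + a*b/2 (E(b, a) = -3 + ((b*b + b*a) - 2)/2 = -3 + ((b² + a*b) - 2)/2 = -3 + (-2 + b² + a*b)/2 = -3 + (-1 + b²/2 + a*b/2) = -4 + b²/2 + a*b/2)
(E(39, -3) + 432)² = ((-4 + (½)*39² + (½)*(-3)*39) + 432)² = ((-4 + (½)*1521 - 117/2) + 432)² = ((-4 + 1521/2 - 117/2) + 432)² = (698 + 432)² = 1130² = 1276900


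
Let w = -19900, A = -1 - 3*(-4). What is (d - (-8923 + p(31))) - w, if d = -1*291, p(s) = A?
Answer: 28521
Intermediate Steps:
A = 11 (A = -1 + 12 = 11)
p(s) = 11
d = -291
(d - (-8923 + p(31))) - w = (-291 - (-8923 + 11)) - 1*(-19900) = (-291 - 1*(-8912)) + 19900 = (-291 + 8912) + 19900 = 8621 + 19900 = 28521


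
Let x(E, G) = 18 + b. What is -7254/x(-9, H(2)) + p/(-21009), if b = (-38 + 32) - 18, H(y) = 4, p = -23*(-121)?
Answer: 25397098/21009 ≈ 1208.9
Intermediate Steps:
p = 2783
b = -24 (b = -6 - 18 = -24)
x(E, G) = -6 (x(E, G) = 18 - 24 = -6)
-7254/x(-9, H(2)) + p/(-21009) = -7254/(-6) + 2783/(-21009) = -7254*(-⅙) + 2783*(-1/21009) = 1209 - 2783/21009 = 25397098/21009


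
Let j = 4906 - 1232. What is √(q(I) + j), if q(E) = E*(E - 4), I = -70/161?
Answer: √1944566/23 ≈ 60.629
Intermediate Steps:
j = 3674
I = -10/23 (I = -70*1/161 = -10/23 ≈ -0.43478)
q(E) = E*(-4 + E)
√(q(I) + j) = √(-10*(-4 - 10/23)/23 + 3674) = √(-10/23*(-102/23) + 3674) = √(1020/529 + 3674) = √(1944566/529) = √1944566/23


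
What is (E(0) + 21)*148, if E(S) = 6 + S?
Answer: 3996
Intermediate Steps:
(E(0) + 21)*148 = ((6 + 0) + 21)*148 = (6 + 21)*148 = 27*148 = 3996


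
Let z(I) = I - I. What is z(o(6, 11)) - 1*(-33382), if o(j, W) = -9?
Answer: 33382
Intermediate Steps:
z(I) = 0
z(o(6, 11)) - 1*(-33382) = 0 - 1*(-33382) = 0 + 33382 = 33382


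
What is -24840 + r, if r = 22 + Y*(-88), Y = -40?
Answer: -21298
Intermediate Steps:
r = 3542 (r = 22 - 40*(-88) = 22 + 3520 = 3542)
-24840 + r = -24840 + 3542 = -21298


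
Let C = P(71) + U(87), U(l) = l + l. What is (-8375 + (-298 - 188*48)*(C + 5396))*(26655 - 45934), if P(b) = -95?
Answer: 984122099675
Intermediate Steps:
U(l) = 2*l
C = 79 (C = -95 + 2*87 = -95 + 174 = 79)
(-8375 + (-298 - 188*48)*(C + 5396))*(26655 - 45934) = (-8375 + (-298 - 188*48)*(79 + 5396))*(26655 - 45934) = (-8375 + (-298 - 9024)*5475)*(-19279) = (-8375 - 9322*5475)*(-19279) = (-8375 - 51037950)*(-19279) = -51046325*(-19279) = 984122099675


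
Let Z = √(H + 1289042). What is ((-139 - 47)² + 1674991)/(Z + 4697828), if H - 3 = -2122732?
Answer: 8031345677036/22069588751271 - 1709587*I*√833687/22069588751271 ≈ 0.36391 - 7.0729e-5*I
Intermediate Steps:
H = -2122729 (H = 3 - 2122732 = -2122729)
Z = I*√833687 (Z = √(-2122729 + 1289042) = √(-833687) = I*√833687 ≈ 913.06*I)
((-139 - 47)² + 1674991)/(Z + 4697828) = ((-139 - 47)² + 1674991)/(I*√833687 + 4697828) = ((-186)² + 1674991)/(4697828 + I*√833687) = (34596 + 1674991)/(4697828 + I*√833687) = 1709587/(4697828 + I*√833687)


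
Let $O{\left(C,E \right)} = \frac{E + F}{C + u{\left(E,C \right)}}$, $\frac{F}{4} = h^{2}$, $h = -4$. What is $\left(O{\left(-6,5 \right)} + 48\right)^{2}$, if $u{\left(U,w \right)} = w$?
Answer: $\frac{28561}{16} \approx 1785.1$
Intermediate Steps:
$F = 64$ ($F = 4 \left(-4\right)^{2} = 4 \cdot 16 = 64$)
$O{\left(C,E \right)} = \frac{64 + E}{2 C}$ ($O{\left(C,E \right)} = \frac{E + 64}{C + C} = \frac{64 + E}{2 C}$)
$\left(O{\left(-6,5 \right)} + 48\right)^{2} = \left(\frac{64 + 5}{2 \left(-6\right)} + 48\right)^{2} = \left(\frac{1}{2} \left(- \frac{1}{6}\right) 69 + 48\right)^{2} = \left(- \frac{23}{4} + 48\right)^{2} = \left(\frac{169}{4}\right)^{2} = \frac{28561}{16}$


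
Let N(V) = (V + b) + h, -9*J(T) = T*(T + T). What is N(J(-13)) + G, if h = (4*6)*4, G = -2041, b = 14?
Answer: -17717/9 ≈ -1968.6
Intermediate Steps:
h = 96 (h = 24*4 = 96)
J(T) = -2*T²/9 (J(T) = -T*(T + T)/9 = -T*2*T/9 = -2*T²/9)
N(V) = 110 + V (N(V) = (V + 14) + 96 = (14 + V) + 96 = 110 + V)
N(J(-13)) + G = (110 - 2/9*(-13)²) - 2041 = (110 - 2/9*169) - 2041 = (110 - 338/9) - 2041 = 652/9 - 2041 = -17717/9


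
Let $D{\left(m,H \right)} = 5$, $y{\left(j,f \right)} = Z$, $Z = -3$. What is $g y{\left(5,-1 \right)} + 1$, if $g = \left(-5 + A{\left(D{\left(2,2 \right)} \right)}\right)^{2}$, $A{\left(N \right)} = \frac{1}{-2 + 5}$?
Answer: $- \frac{193}{3} \approx -64.333$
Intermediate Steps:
$y{\left(j,f \right)} = -3$
$A{\left(N \right)} = \frac{1}{3}$
$g = \frac{196}{9}$ ($g = \left(-5 + \frac{1}{3}\right)^{2} = \left(- \frac{14}{3}\right)^{2} = \frac{196}{9} \approx 21.778$)
$g y{\left(5,-1 \right)} + 1 = \frac{196}{9} \left(-3\right) + 1 = - \frac{196}{3} + 1 = - \frac{193}{3}$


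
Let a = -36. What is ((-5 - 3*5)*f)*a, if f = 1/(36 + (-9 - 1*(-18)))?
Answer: 16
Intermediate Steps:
f = 1/45 (f = 1/(36 + (-9 + 18)) = 1/(36 + 9) = 1/45 ≈ 0.022222)
((-5 - 3*5)*f)*a = ((-5 - 3*5)*(1/45))*(-36) = ((-5 - 15)*(1/45))*(-36) = -20*1/45*(-36) = -4/9*(-36) = 16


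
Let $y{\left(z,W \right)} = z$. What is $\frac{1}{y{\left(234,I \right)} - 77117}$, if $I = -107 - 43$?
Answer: $- \frac{1}{76883} \approx -1.3007 \cdot 10^{-5}$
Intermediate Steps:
$I = -150$
$\frac{1}{y{\left(234,I \right)} - 77117} = \frac{1}{234 - 77117} = \frac{1}{-76883} = - \frac{1}{76883}$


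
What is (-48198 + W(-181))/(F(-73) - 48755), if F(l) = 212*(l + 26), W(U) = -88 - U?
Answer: 16035/19573 ≈ 0.81924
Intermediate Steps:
F(l) = 5512 + 212*l (F(l) = 212*(26 + l) = 5512 + 212*l)
(-48198 + W(-181))/(F(-73) - 48755) = (-48198 + (-88 - 1*(-181)))/((5512 + 212*(-73)) - 48755) = (-48198 + (-88 + 181))/((5512 - 15476) - 48755) = (-48198 + 93)/(-9964 - 48755) = -48105/(-58719) = -48105*(-1/58719) = 16035/19573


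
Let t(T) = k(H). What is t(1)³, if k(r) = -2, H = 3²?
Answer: -8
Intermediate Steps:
H = 9
t(T) = -2
t(1)³ = (-2)³ = -8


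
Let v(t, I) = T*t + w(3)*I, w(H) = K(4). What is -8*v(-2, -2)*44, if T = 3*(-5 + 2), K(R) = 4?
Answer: -3520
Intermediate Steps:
w(H) = 4
T = -9 (T = 3*(-3) = -9)
v(t, I) = -9*t + 4*I
-8*v(-2, -2)*44 = -8*(-9*(-2) + 4*(-2))*44 = -8*(18 - 8)*44 = -8*10*44 = -80*44 = -3520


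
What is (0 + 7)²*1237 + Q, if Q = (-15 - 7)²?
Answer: 61097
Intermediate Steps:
Q = 484 (Q = (-22)² = 484)
(0 + 7)²*1237 + Q = (0 + 7)²*1237 + 484 = 7²*1237 + 484 = 49*1237 + 484 = 60613 + 484 = 61097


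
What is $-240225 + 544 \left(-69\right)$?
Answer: $-277761$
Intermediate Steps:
$-240225 + 544 \left(-69\right) = -240225 - 37536 = -277761$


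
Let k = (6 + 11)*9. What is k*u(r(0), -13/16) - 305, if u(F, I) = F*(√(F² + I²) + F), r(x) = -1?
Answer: -152 - 765*√17/16 ≈ -349.14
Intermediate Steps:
k = 153 (k = 17*9 = 153)
u(F, I) = F*(F + √(F² + I²))
k*u(r(0), -13/16) - 305 = 153*(-(-1 + √((-1)² + (-13/16)²))) - 305 = 153*(-(-1 + √(1 + (-13*1/16)²))) - 305 = 153*(-(-1 + √(1 + (-13/16)²))) - 305 = 153*(-(-1 + √(1 + 169/256))) - 305 = 153*(-(-1 + √(425/256))) - 305 = 153*(-(-1 + 5*√17/16)) - 305 = 153*(1 - 5*√17/16) - 305 = (153 - 765*√17/16) - 305 = -152 - 765*√17/16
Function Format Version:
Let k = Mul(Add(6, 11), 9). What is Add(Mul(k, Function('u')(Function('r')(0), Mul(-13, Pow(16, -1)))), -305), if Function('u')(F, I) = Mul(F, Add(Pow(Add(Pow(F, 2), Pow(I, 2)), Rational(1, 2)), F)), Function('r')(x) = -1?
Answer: Add(-152, Mul(Rational(-765, 16), Pow(17, Rational(1, 2)))) ≈ -349.14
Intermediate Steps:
k = 153 (k = Mul(17, 9) = 153)
Function('u')(F, I) = Mul(F, Add(F, Pow(Add(Pow(F, 2), Pow(I, 2)), Rational(1, 2))))
Add(Mul(k, Function('u')(Function('r')(0), Mul(-13, Pow(16, -1)))), -305) = Add(Mul(153, Mul(-1, Add(-1, Pow(Add(Pow(-1, 2), Pow(Mul(-13, Pow(16, -1)), 2)), Rational(1, 2))))), -305) = Add(Mul(153, Mul(-1, Add(-1, Pow(Add(1, Pow(Mul(-13, Rational(1, 16)), 2)), Rational(1, 2))))), -305) = Add(Mul(153, Mul(-1, Add(-1, Pow(Add(1, Pow(Rational(-13, 16), 2)), Rational(1, 2))))), -305) = Add(Mul(153, Mul(-1, Add(-1, Pow(Add(1, Rational(169, 256)), Rational(1, 2))))), -305) = Add(Mul(153, Mul(-1, Add(-1, Pow(Rational(425, 256), Rational(1, 2))))), -305) = Add(Mul(153, Mul(-1, Add(-1, Mul(Rational(5, 16), Pow(17, Rational(1, 2)))))), -305) = Add(Mul(153, Add(1, Mul(Rational(-5, 16), Pow(17, Rational(1, 2))))), -305) = Add(Add(153, Mul(Rational(-765, 16), Pow(17, Rational(1, 2)))), -305) = Add(-152, Mul(Rational(-765, 16), Pow(17, Rational(1, 2))))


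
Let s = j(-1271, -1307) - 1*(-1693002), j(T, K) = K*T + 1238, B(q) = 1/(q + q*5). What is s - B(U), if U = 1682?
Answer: 33863070203/10092 ≈ 3.3554e+6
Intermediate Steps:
B(q) = 1/(6*q) (B(q) = 1/(q + 5*q) = 1/(6*q))
j(T, K) = 1238 + K*T
s = 3355437 (s = (1238 - 1307*(-1271)) - 1*(-1693002) = (1238 + 1661197) + 1693002 = 1662435 + 1693002 = 3355437)
s - B(U) = 3355437 - 1/(6*1682) = 3355437 - 1*1/10092 = 3355437 - 1/10092 = 33863070203/10092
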